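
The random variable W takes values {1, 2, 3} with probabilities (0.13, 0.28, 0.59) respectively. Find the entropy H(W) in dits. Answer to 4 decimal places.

0.4052 dits

H(W) = −Σ p·log₁₀ p.
  −(0.13)·log₁₀(0.13) = 0.11519
  −(0.28)·log₁₀(0.28) = 0.15480
  −(0.59)·log₁₀(0.59) = 0.13520
Sum: 0.11519 + 0.15480 + 0.13520 = 0.4052 dits.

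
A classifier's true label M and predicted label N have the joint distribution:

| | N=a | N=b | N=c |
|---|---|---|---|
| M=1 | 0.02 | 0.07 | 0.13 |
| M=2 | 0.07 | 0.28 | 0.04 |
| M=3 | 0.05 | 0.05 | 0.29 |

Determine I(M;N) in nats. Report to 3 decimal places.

0.207 nats

Marginals: p(M) = (0.2200, 0.3900, 0.3900), p(N) = (0.1400, 0.4000, 0.4600).
I(M;N) = Σ p(x,y)·ln[p(x,y)/(p(x)p(y))].
  (1,a): 0.02·ln(0.6494) = -0.0086
  (1,b): 0.07·ln(0.7955) = -0.0160
  (1,c): 0.13·ln(1.2846) = 0.0326
  (2,a): 0.07·ln(1.2821) = 0.0174
  (2,b): 0.28·ln(1.7949) = 0.1638
  (2,c): 0.04·ln(0.2230) = -0.0600
  (3,a): 0.05·ln(0.9158) = -0.0044
  (3,b): 0.05·ln(0.3205) = -0.0569
  (3,c): 0.29·ln(1.6165) = 0.1393
Sum = 0.207 nats.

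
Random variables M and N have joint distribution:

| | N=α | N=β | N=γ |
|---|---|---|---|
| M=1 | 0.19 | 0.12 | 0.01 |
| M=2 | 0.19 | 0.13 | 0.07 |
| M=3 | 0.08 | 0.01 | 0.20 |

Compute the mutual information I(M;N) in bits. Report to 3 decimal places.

Marginals: p(M) = (0.3200, 0.3900, 0.2900), p(N) = (0.4600, 0.2600, 0.2800).
I(M;N) = Σ p(x,y)·log₂[p(x,y)/(p(x)p(y))].
  (1,α): 0.19·log₂(1.2908) = 0.0700
  (1,β): 0.12·log₂(1.4423) = 0.0634
  (1,γ): 0.01·log₂(0.1116) = -0.0316
  (2,α): 0.19·log₂(1.0591) = 0.0157
  (2,β): 0.13·log₂(1.2821) = 0.0466
  (2,γ): 0.07·log₂(0.6410) = -0.0449
  (3,α): 0.08·log₂(0.5997) = -0.0590
  (3,β): 0.01·log₂(0.1326) = -0.0291
  (3,γ): 0.20·log₂(2.4631) = 0.2601
Sum = 0.291 bits.

0.291 bits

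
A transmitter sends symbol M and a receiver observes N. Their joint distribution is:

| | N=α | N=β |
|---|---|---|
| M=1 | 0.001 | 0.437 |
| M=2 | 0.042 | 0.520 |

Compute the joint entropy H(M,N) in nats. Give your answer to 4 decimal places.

0.8419 nats

H(M,N) = −Σ p(x,y)·ln p(x,y) over all 4 cells.
  cell (1,α): −0.001·ln0.001 = 0.00691
  cell (1,β): −0.437·ln0.437 = 0.36176
  cell (2,α): −0.042·ln0.042 = 0.13314
  cell (2,β): −0.520·ln0.520 = 0.34004
Sum = 0.8419 nats.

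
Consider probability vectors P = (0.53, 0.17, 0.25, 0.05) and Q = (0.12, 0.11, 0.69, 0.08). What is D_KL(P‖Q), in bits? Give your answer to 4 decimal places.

D(P‖Q) = Σ p·log₂(p/q).
  0.53·log₂(0.53/0.12) = 1.13577
  0.17·log₂(0.17/0.11) = 0.10677
  0.25·log₂(0.25/0.69) = -0.36617
  0.05·log₂(0.05/0.08) = -0.03390
D(P‖Q) = 0.8425 bits.

0.8425 bits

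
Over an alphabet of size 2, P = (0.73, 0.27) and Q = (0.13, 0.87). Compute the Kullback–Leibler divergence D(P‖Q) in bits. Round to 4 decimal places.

1.3615 bits

D(P‖Q) = Σ p·log₂(p/q).
  0.73·log₂(0.73/0.13) = 1.81725
  0.27·log₂(0.27/0.87) = -0.45578
D(P‖Q) = 1.3615 bits.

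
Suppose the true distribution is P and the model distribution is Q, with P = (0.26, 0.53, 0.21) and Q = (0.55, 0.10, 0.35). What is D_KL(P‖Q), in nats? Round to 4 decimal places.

D(P‖Q) = Σ p·ln(p/q).
  0.26·ln(0.26/0.55) = -0.19480
  0.53·ln(0.53/0.10) = 0.88388
  0.21·ln(0.21/0.35) = -0.10727
D(P‖Q) = 0.5818 nats.

0.5818 nats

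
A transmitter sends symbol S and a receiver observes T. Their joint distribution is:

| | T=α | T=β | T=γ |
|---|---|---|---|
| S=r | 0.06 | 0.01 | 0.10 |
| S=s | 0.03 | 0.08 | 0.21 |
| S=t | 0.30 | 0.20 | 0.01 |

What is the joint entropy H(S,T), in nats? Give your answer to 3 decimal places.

H(S,T) = −Σ p(x,y)·ln p(x,y) over all 9 cells.
  cell (r,α): −0.06·ln0.06 = 0.1688
  cell (r,β): −0.01·ln0.01 = 0.0461
  cell (r,γ): −0.10·ln0.10 = 0.2303
  cell (s,α): −0.03·ln0.03 = 0.1052
  cell (s,β): −0.08·ln0.08 = 0.2021
  cell (s,γ): −0.21·ln0.21 = 0.3277
  cell (t,α): −0.30·ln0.30 = 0.3612
  cell (t,β): −0.20·ln0.20 = 0.3219
  cell (t,γ): −0.01·ln0.01 = 0.0461
Sum = 1.809 nats.

1.809 nats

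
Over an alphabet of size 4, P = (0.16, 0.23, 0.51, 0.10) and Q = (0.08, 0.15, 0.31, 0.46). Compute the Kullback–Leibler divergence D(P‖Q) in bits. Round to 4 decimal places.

0.4480 bits

D(P‖Q) = Σ p·log₂(p/q).
  0.16·log₂(0.16/0.08) = 0.16000
  0.23·log₂(0.23/0.15) = 0.14183
  0.51·log₂(0.51/0.31) = 0.36630
  0.10·log₂(0.10/0.46) = -0.22016
D(P‖Q) = 0.4480 bits.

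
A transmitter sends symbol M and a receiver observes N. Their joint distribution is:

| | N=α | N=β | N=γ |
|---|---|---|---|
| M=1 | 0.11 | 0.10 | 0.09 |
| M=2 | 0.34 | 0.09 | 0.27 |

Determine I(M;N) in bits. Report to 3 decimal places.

Marginals: p(M) = (0.3000, 0.7000), p(N) = (0.4500, 0.1900, 0.3600).
I(M;N) = Σ p(x,y)·log₂[p(x,y)/(p(x)p(y))].
  (1,α): 0.11·log₂(0.8148) = -0.0325
  (1,β): 0.10·log₂(1.7544) = 0.0811
  (1,γ): 0.09·log₂(0.8333) = -0.0237
  (2,α): 0.34·log₂(1.0794) = 0.0375
  (2,β): 0.09·log₂(0.6767) = -0.0507
  (2,γ): 0.27·log₂(1.0714) = 0.0269
Sum = 0.039 bits.

0.039 bits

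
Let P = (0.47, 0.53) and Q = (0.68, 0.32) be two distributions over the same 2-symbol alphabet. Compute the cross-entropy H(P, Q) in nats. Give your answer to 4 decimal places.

H(P,Q) = −Σ p·ln q.
  −0.47·ln(0.68) = 0.18126
  −0.53·ln(0.32) = 0.60390
H(P,Q) = 0.7852 nats.

0.7852 nats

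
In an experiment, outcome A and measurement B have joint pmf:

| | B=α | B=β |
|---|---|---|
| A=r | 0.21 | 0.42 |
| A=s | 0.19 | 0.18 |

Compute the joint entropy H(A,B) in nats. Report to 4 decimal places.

1.3163 nats

H(A,B) = −Σ p(x,y)·ln p(x,y) over all 4 cells.
  cell (r,α): −0.21·ln0.21 = 0.32774
  cell (r,β): −0.42·ln0.42 = 0.36435
  cell (s,α): −0.19·ln0.19 = 0.31554
  cell (s,β): −0.18·ln0.18 = 0.30866
Sum = 1.3163 nats.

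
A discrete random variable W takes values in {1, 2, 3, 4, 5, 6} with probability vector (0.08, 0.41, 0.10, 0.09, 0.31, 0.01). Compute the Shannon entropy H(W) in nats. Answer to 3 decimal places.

1.424 nats

H(W) = −Σ p·ln p.
  −(0.08)·ln(0.08) = 0.2021
  −(0.41)·ln(0.41) = 0.3656
  −(0.10)·ln(0.10) = 0.2303
  −(0.09)·ln(0.09) = 0.2167
  −(0.31)·ln(0.31) = 0.3631
  −(0.01)·ln(0.01) = 0.0461
Sum: 0.2021 + 0.3656 + 0.2303 + 0.2167 + 0.3631 + 0.0461 = 1.424 nats.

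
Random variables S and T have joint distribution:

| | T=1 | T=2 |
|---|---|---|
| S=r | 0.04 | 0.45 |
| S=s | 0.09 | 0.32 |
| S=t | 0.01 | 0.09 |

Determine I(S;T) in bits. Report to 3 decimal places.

Marginals: p(S) = (0.4900, 0.4100, 0.1000), p(T) = (0.1400, 0.8600).
I(S;T) = H(S) + H(T) − H(S,T).
H(S) = 1.3639, H(T) = 0.5842, H(S,T) = 1.9219.
I(S;T) = 1.3639 + 0.5842 − 1.9219 = 0.026 bits.

0.026 bits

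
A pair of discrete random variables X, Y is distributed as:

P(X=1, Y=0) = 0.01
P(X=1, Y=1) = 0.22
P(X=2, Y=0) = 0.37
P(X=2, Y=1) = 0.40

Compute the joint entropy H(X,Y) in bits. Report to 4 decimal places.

1.6065 bits

H(X,Y) = −Σ p(x,y)·log₂ p(x,y) over all 4 cells.
  cell (1,0): −0.01·log₂0.01 = 0.06644
  cell (1,1): −0.22·log₂0.22 = 0.48057
  cell (2,0): −0.37·log₂0.37 = 0.53073
  cell (2,1): −0.40·log₂0.40 = 0.52877
Sum = 1.6065 bits.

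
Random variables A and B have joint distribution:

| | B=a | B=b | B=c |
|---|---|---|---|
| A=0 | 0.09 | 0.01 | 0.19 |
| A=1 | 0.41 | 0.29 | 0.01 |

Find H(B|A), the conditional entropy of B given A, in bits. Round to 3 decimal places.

1.077 bits

Chain rule: H(B|A) = H(A,B) − H(A).
Marginals: p(A) = (0.2900, 0.7100), p(B) = (0.5000, 0.3000, 0.2000).
H(A,B) = 1.9460 bits; H(A) = 0.8687 bits.
H(B|A) = 1.9460 − 0.8687 = 1.077 bits.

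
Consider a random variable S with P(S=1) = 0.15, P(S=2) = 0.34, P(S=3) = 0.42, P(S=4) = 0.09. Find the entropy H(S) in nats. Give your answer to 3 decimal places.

H(S) = −Σ p·ln p.
  −(0.15)·ln(0.15) = 0.2846
  −(0.34)·ln(0.34) = 0.3668
  −(0.42)·ln(0.42) = 0.3644
  −(0.09)·ln(0.09) = 0.2167
Sum: 0.2846 + 0.3668 + 0.3644 + 0.2167 = 1.232 nats.

1.232 nats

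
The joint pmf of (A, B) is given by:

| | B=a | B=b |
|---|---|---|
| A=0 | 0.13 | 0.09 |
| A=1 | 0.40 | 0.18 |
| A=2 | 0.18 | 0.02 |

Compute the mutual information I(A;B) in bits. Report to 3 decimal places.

0.042 bits

Marginals: p(A) = (0.2200, 0.5800, 0.2000), p(B) = (0.7100, 0.2900).
I(A;B) = Σ p(x,y)·log₂[p(x,y)/(p(x)p(y))].
  (0,a): 0.13·log₂(0.8323) = -0.0344
  (0,b): 0.09·log₂(1.4107) = 0.0447
  (1,a): 0.40·log₂(0.9713) = -0.0168
  (1,b): 0.18·log₂(1.0702) = 0.0176
  (2,a): 0.18·log₂(1.2676) = 0.0616
  (2,b): 0.02·log₂(0.3448) = -0.0307
Sum = 0.042 bits.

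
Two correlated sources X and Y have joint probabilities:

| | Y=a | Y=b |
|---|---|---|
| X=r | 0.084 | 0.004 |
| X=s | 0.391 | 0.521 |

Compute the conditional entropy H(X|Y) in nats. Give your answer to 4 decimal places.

Marginals: p(X) = (0.0880, 0.9120), p(Y) = (0.4750, 0.5250).
H(X|Y) = Σ p(Y) · H(X|Y=·).
  Y=a: p=0.4750, H(X|Y=a) = 0.4666
  Y=b: p=0.5250, H(X|Y=b) = 0.0447
Weighted sum = 0.2451 nats.

0.2451 nats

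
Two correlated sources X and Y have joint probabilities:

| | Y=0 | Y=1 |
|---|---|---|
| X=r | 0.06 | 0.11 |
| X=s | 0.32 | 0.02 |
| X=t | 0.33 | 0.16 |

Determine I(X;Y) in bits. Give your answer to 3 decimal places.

0.153 bits

Marginals: p(X) = (0.1700, 0.3400, 0.4900), p(Y) = (0.7100, 0.2900).
I(X;Y) = H(X) + H(Y) − H(X,Y).
H(X) = 1.4680, H(Y) = 0.8687, H(X,Y) = 2.1836.
I(X;Y) = 1.4680 + 0.8687 − 2.1836 = 0.153 bits.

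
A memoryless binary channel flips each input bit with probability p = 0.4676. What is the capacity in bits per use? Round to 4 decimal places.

Binary symmetric channel: C = 1 − h₂(ε) where h₂ is the binary entropy function.
h₂(0.4676) = −0.4676·log₂0.4676 − 0.5324·log₂0.5324 = 0.9970.
C = 1 − 0.9970 = 0.0030 bits per channel use.

0.0030 bits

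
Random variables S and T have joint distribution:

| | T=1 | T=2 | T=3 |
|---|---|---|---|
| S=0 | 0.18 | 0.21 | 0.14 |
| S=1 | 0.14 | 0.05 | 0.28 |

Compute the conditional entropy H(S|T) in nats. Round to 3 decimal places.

Chain rule: H(S|T) = H(S,T) − H(T).
Marginals: p(S) = (0.5300, 0.4700), p(T) = (0.3200, 0.2600, 0.4200).
H(S,T) = 1.6931 nats; H(T) = 1.0792 nats.
H(S|T) = 1.6931 − 1.0792 = 0.614 nats.

0.614 nats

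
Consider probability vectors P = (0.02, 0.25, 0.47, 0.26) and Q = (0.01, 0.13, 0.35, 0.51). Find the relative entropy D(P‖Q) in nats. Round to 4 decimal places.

0.1407 nats

D(P‖Q) = Σ p·ln(p/q).
  0.02·ln(0.02/0.01) = 0.01386
  0.25·ln(0.25/0.13) = 0.16348
  0.47·ln(0.47/0.35) = 0.13856
  0.26·ln(0.26/0.51) = -0.17517
D(P‖Q) = 0.1407 nats.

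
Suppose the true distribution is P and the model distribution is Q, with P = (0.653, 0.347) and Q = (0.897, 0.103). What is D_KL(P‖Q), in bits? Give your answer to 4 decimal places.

0.3090 bits

D(P‖Q) = Σ p·log₂(p/q).
  0.653·log₂(0.653/0.897) = -0.29909
  0.347·log₂(0.347/0.103) = 0.60805
D(P‖Q) = 0.3090 bits.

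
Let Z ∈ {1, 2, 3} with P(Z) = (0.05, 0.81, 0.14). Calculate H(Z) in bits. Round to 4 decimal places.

H(Z) = −Σ p·log₂ p.
  −(0.05)·log₂(0.05) = 0.21610
  −(0.81)·log₂(0.81) = 0.24625
  −(0.14)·log₂(0.14) = 0.39711
Sum: 0.21610 + 0.24625 + 0.39711 = 0.8595 bits.

0.8595 bits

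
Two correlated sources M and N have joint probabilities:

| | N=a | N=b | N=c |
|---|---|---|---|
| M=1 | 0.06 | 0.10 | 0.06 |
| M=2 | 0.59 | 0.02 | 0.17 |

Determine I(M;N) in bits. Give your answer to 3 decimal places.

Marginals: p(M) = (0.2200, 0.7800), p(N) = (0.6500, 0.1200, 0.2300).
I(M;N) = Σ p(x,y)·log₂[p(x,y)/(p(x)p(y))].
  (1,a): 0.06·log₂(0.4196) = -0.0752
  (1,b): 0.10·log₂(3.7879) = 0.1921
  (1,c): 0.06·log₂(1.1858) = 0.0147
  (2,a): 0.59·log₂(1.1637) = 0.1291
  (2,b): 0.02·log₂(0.2137) = -0.0445
  (2,c): 0.17·log₂(0.9476) = -0.0132
Sum = 0.203 bits.

0.203 bits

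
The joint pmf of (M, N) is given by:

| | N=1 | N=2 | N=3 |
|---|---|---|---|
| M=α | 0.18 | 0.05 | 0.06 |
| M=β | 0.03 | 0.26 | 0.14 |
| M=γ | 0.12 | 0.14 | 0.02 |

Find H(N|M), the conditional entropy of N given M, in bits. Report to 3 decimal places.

Marginals: p(M) = (0.2900, 0.4300, 0.2800), p(N) = (0.3300, 0.4500, 0.2200).
H(N|M) = Σ p(M) · H(N|M=·).
  M=α: p=0.2900, H(N|M=α) = 1.3346
  M=β: p=0.4300, H(N|M=β) = 1.2340
  M=γ: p=0.2800, H(N|M=γ) = 1.2958
Weighted sum = 1.280 bits.

1.280 bits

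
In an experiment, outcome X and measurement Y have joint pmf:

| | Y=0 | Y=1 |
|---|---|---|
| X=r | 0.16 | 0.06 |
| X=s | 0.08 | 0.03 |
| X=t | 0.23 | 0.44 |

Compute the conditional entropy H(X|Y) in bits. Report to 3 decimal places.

1.121 bits

Chain rule: H(X|Y) = H(X,Y) − H(Y).
Marginals: p(X) = (0.2200, 0.1100, 0.6700), p(Y) = (0.4700, 0.5300).
H(X,Y) = 2.1186 bits; H(Y) = 0.9974 bits.
H(X|Y) = 2.1186 − 0.9974 = 1.121 bits.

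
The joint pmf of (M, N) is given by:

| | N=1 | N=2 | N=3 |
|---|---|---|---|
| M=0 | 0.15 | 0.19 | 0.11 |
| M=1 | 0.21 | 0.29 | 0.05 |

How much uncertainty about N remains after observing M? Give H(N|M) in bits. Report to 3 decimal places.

Chain rule: H(N|M) = H(M,N) − H(M).
Marginals: p(M) = (0.4500, 0.5500), p(N) = (0.3600, 0.4800, 0.1600).
H(M,N) = 2.4229 bits; H(M) = 0.9928 bits.
H(N|M) = 2.4229 − 0.9928 = 1.430 bits.

1.430 bits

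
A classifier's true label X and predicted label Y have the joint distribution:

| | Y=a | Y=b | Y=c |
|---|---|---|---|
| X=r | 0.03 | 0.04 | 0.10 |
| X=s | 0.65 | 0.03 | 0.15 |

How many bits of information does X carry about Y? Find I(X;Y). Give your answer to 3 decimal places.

Marginals: p(X) = (0.1700, 0.8300), p(Y) = (0.6800, 0.0700, 0.2500).
I(X;Y) = H(X) + H(Y) − H(X,Y).
H(X) = 0.6577, H(Y) = 1.1469, H(X,Y) = 1.6360.
I(X;Y) = 0.6577 + 1.1469 − 1.6360 = 0.169 bits.

0.169 bits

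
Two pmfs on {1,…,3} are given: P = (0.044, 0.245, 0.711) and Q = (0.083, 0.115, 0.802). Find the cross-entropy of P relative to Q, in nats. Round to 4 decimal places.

H(P,Q) = −Σ p·ln q.
  −0.044·ln(0.083) = 0.10951
  −0.245·ln(0.115) = 0.52989
  −0.711·ln(0.802) = 0.15688
H(P,Q) = 0.7963 nats.

0.7963 nats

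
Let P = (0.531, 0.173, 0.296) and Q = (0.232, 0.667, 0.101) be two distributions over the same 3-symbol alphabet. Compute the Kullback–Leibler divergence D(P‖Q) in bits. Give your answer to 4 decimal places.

0.7567 bits

D(P‖Q) = Σ p·log₂(p/q).
  0.531·log₂(0.531/0.232) = 0.63433
  0.173·log₂(0.173/0.667) = -0.33682
  0.296·log₂(0.296/0.101) = 0.45917
D(P‖Q) = 0.7567 bits.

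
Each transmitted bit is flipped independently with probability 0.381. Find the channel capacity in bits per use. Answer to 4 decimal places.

Binary symmetric channel: C = 1 − h₂(ε) where h₂ is the binary entropy function.
h₂(0.381) = −0.381·log₂0.381 − 0.619·log₂0.619 = 0.9587.
C = 1 − 0.9587 = 0.0413 bits per channel use.

0.0413 bits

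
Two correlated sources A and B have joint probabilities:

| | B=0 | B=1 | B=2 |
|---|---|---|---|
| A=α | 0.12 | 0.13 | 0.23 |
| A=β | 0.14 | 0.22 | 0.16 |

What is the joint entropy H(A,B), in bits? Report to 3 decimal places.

H(A,B) = −Σ p(x,y)·log₂ p(x,y) over all 6 cells.
  cell (α,0): −0.12·log₂0.12 = 0.3671
  cell (α,1): −0.13·log₂0.13 = 0.3826
  cell (α,2): −0.23·log₂0.23 = 0.4877
  cell (β,0): −0.14·log₂0.14 = 0.3971
  cell (β,1): −0.22·log₂0.22 = 0.4806
  cell (β,2): −0.16·log₂0.16 = 0.4230
Sum = 2.538 bits.

2.538 bits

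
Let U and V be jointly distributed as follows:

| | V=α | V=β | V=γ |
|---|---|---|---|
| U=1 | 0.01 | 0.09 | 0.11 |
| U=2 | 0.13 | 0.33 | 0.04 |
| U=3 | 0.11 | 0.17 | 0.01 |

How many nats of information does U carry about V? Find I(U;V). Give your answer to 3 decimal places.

Marginals: p(U) = (0.2100, 0.5000, 0.2900), p(V) = (0.2500, 0.5900, 0.1600).
I(U;V) = H(U) + H(V) − H(U,V).
H(U) = 1.0333, H(V) = 0.9511, H(U,V) = 1.8555.
I(U;V) = 1.0333 + 0.9511 − 1.8555 = 0.129 nats.

0.129 nats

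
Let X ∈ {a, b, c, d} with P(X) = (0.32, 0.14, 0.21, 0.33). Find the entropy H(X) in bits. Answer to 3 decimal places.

H(X) = −Σ p·log₂ p.
  −(0.32)·log₂(0.32) = 0.5260
  −(0.14)·log₂(0.14) = 0.3971
  −(0.21)·log₂(0.21) = 0.4728
  −(0.33)·log₂(0.33) = 0.5278
Sum: 0.5260 + 0.3971 + 0.4728 + 0.5278 = 1.924 bits.

1.924 bits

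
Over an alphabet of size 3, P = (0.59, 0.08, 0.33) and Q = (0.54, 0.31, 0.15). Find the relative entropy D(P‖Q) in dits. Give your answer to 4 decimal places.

0.0886 dits

D(P‖Q) = Σ p·log₁₀(p/q).
  0.59·log₁₀(0.59/0.54) = 0.02269
  0.08·log₁₀(0.08/0.31) = -0.04706
  0.33·log₁₀(0.33/0.15) = 0.11300
D(P‖Q) = 0.0886 dits.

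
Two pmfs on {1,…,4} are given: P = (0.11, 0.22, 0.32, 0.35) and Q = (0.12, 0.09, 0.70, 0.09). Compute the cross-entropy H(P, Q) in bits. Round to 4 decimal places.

2.4813 bits

H(P,Q) = −Σ p·log₂ q.
  −0.11·log₂(0.12) = 0.33648
  −0.22·log₂(0.09) = 0.76426
  −0.32·log₂(0.70) = 0.16466
  −0.35·log₂(0.09) = 1.21588
H(P,Q) = 2.4813 bits.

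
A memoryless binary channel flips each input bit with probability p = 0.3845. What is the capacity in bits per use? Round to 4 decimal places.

0.0388 bits

Binary symmetric channel: C = 1 − h₂(ε) where h₂ is the binary entropy function.
h₂(0.3845) = −0.3845·log₂0.3845 − 0.6155·log₂0.6155 = 0.9612.
C = 1 − 0.9612 = 0.0388 bits per channel use.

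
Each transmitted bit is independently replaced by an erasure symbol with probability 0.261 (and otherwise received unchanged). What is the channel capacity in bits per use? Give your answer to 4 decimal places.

Binary erasure channel: capacity C = 1 − ε.
C = 1 − 0.261 = 0.7390 bits per channel use.

0.7390 bits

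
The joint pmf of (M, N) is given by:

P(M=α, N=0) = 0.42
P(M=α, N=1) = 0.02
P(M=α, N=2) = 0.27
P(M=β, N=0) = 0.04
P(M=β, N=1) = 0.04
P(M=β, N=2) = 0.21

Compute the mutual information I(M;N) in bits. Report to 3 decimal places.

Marginals: p(M) = (0.7100, 0.2900), p(N) = (0.4600, 0.0600, 0.4800).
I(M;N) = H(M) + H(N) − H(M,N).
H(M) = 0.8687, H(N) = 1.2671, H(M,N) = 1.9929.
I(M;N) = 0.8687 + 1.2671 − 1.9929 = 0.143 bits.

0.143 bits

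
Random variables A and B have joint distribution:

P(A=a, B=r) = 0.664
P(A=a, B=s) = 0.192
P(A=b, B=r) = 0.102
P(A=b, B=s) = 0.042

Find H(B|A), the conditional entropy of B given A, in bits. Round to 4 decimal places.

0.7828 bits

Chain rule: H(B|A) = H(A,B) − H(A).
Marginals: p(A) = (0.8560, 0.1440), p(B) = (0.7660, 0.2340).
H(A,B) = 1.3774 bits; H(A) = 0.5946 bits.
H(B|A) = 1.3774 − 0.5946 = 0.7828 bits.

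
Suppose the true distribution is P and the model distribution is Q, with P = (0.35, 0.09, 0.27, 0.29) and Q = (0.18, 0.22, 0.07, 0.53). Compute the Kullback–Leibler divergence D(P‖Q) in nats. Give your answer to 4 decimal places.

D(P‖Q) = Σ p·ln(p/q).
  0.35·ln(0.35/0.18) = 0.23274
  0.09·ln(0.09/0.22) = -0.08044
  0.27·ln(0.27/0.07) = 0.36448
  0.29·ln(0.29/0.53) = -0.17487
D(P‖Q) = 0.3419 nats.

0.3419 nats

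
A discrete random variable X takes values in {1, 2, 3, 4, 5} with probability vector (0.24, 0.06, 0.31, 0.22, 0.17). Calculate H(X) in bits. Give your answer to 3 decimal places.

2.177 bits

H(X) = −Σ p·log₂ p.
  −(0.24)·log₂(0.24) = 0.4941
  −(0.06)·log₂(0.06) = 0.2435
  −(0.31)·log₂(0.31) = 0.5238
  −(0.22)·log₂(0.22) = 0.4806
  −(0.17)·log₂(0.17) = 0.4346
Sum: 0.4941 + 0.2435 + 0.5238 + 0.4806 + 0.4346 = 2.177 bits.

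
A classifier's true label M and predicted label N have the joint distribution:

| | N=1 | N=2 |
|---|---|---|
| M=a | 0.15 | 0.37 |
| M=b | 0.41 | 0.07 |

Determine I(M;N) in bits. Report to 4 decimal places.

0.2512 bits

Marginals: p(M) = (0.5200, 0.4800), p(N) = (0.5600, 0.4400).
I(M;N) = H(M) + H(N) − H(M,N).
H(M) = 0.9988, H(N) = 0.9896, H(M,N) = 1.7372.
I(M;N) = 0.9988 + 0.9896 − 1.7372 = 0.2512 bits.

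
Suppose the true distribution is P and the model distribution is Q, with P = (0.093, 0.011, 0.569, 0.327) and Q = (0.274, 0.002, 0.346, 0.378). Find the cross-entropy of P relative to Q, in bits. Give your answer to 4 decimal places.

1.6025 bits

H(P,Q) = −Σ p·log₂ q.
  −0.093·log₂(0.274) = 0.17370
  −0.011·log₂(0.002) = 0.09862
  −0.569·log₂(0.346) = 0.87123
  −0.327·log₂(0.378) = 0.45896
H(P,Q) = 1.6025 bits.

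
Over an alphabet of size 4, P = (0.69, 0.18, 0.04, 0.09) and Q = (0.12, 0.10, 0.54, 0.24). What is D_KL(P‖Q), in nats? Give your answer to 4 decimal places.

D(P‖Q) = Σ p·ln(p/q).
  0.69·ln(0.69/0.12) = 1.20695
  0.18·ln(0.18/0.10) = 0.10580
  0.04·ln(0.04/0.54) = -0.10411
  0.09·ln(0.09/0.24) = -0.08827
D(P‖Q) = 1.1204 nats.

1.1204 nats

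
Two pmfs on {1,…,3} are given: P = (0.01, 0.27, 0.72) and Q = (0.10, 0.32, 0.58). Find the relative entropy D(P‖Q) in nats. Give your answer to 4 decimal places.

0.0868 nats

D(P‖Q) = Σ p·ln(p/q).
  0.01·ln(0.01/0.10) = -0.02303
  0.27·ln(0.27/0.32) = -0.04587
  0.72·ln(0.72/0.58) = 0.15568
D(P‖Q) = 0.0868 nats.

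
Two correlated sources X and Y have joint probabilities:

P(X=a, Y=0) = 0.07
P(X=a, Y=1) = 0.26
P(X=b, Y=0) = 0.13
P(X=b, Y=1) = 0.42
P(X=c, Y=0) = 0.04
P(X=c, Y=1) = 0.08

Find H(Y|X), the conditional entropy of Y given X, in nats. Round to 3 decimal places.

Chain rule: H(Y|X) = H(X,Y) − H(X).
Marginals: p(X) = (0.3300, 0.5500, 0.1200), p(Y) = (0.2400, 0.7600).
H(X,Y) = 1.4968 nats; H(X) = 0.9491 nats.
H(Y|X) = 1.4968 − 0.9491 = 0.548 nats.

0.548 nats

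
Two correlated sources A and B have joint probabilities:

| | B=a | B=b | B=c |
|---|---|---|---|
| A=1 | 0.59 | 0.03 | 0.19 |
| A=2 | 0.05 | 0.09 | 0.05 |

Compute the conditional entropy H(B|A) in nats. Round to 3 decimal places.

Chain rule: H(B|A) = H(A,B) − H(A).
Marginals: p(A) = (0.8100, 0.1900), p(B) = (0.6400, 0.1200, 0.2400).
H(A,B) = 1.2483 nats; H(A) = 0.4862 nats.
H(B|A) = 1.2483 − 0.4862 = 0.762 nats.

0.762 nats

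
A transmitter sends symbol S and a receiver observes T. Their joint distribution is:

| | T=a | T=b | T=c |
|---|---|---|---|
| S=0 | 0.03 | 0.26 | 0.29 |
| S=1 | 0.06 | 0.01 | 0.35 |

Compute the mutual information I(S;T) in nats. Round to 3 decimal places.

0.139 nats

Marginals: p(S) = (0.5800, 0.4200), p(T) = (0.0900, 0.2700, 0.6400).
I(S;T) = H(S) + H(T) − H(S,T).
H(S) = 0.6803, H(T) = 0.8559, H(S,T) = 1.3967.
I(S;T) = 0.6803 + 0.8559 − 1.3967 = 0.139 nats.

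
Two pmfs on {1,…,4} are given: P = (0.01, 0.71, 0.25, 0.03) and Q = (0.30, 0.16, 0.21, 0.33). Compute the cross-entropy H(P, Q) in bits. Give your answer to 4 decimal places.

2.5054 bits

H(P,Q) = −Σ p·log₂ q.
  −0.01·log₂(0.30) = 0.01737
  −0.71·log₂(0.16) = 1.87714
  −0.25·log₂(0.21) = 0.56288
  −0.03·log₂(0.33) = 0.04798
H(P,Q) = 2.5054 bits.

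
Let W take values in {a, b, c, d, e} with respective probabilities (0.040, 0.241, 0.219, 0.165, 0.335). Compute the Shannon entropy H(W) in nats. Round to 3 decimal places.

H(W) = −Σ p·ln p.
  −(0.040)·ln(0.040) = 0.1288
  −(0.241)·ln(0.241) = 0.3429
  −(0.219)·ln(0.219) = 0.3326
  −(0.165)·ln(0.165) = 0.2973
  −(0.335)·ln(0.335) = 0.3664
Sum: 0.1288 + 0.3429 + 0.3326 + 0.2973 + 0.3664 = 1.468 nats.

1.468 nats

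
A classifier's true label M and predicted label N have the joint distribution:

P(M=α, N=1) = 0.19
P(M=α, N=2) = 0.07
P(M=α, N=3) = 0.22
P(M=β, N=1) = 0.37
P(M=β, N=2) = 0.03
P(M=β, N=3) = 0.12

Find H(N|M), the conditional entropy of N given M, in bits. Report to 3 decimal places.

1.255 bits

Chain rule: H(N|M) = H(M,N) − H(M).
Marginals: p(M) = (0.4800, 0.5200), p(N) = (0.5600, 0.1000, 0.3400).
H(M,N) = 2.2539 bits; H(M) = 0.9988 bits.
H(N|M) = 2.2539 − 0.9988 = 1.255 bits.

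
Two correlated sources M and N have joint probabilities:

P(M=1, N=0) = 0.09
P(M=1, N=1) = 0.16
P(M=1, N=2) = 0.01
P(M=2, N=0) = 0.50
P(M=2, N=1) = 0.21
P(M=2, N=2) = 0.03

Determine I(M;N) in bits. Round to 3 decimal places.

Marginals: p(M) = (0.2600, 0.7400), p(N) = (0.5900, 0.3700, 0.0400).
I(M;N) = Σ p(x,y)·log₂[p(x,y)/(p(x)p(y))].
  (1,0): 0.09·log₂(0.5867) = -0.0692
  (1,1): 0.16·log₂(1.6632) = 0.1174
  (1,2): 0.01·log₂(0.9615) = -0.0006
  (2,0): 0.50·log₂(1.1452) = 0.0978
  (2,1): 0.21·log₂(0.7670) = -0.0804
  (2,2): 0.03·log₂(1.0135) = 0.0006
Sum = 0.066 bits.

0.066 bits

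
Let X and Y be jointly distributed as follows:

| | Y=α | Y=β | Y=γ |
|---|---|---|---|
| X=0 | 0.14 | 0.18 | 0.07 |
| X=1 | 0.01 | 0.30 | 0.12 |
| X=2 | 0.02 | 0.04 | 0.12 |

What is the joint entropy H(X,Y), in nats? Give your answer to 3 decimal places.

H(X,Y) = −Σ p(x,y)·ln p(x,y) over all 9 cells.
  cell (0,α): −0.14·ln0.14 = 0.2753
  cell (0,β): −0.18·ln0.18 = 0.3087
  cell (0,γ): −0.07·ln0.07 = 0.1861
  cell (1,α): −0.01·ln0.01 = 0.0461
  cell (1,β): −0.30·ln0.30 = 0.3612
  cell (1,γ): −0.12·ln0.12 = 0.2544
  cell (2,α): −0.02·ln0.02 = 0.0782
  cell (2,β): −0.04·ln0.04 = 0.1288
  cell (2,γ): −0.12·ln0.12 = 0.2544
Sum = 1.893 nats.

1.893 nats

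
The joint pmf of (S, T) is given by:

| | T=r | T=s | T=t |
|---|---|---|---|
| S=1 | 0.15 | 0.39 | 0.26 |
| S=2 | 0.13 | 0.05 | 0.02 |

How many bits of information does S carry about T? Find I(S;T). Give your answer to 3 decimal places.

0.114 bits

Marginals: p(S) = (0.8000, 0.2000), p(T) = (0.2800, 0.4400, 0.2800).
I(S;T) = Σ p(x,y)·log₂[p(x,y)/(p(x)p(y))].
  (1,r): 0.15·log₂(0.6696) = -0.0868
  (1,s): 0.39·log₂(1.1080) = 0.0577
  (1,t): 0.26·log₂(1.1607) = 0.0559
  (2,r): 0.13·log₂(2.3214) = 0.1580
  (2,s): 0.05·log₂(0.5682) = -0.0408
  (2,t): 0.02·log₂(0.3571) = -0.0297
Sum = 0.114 bits.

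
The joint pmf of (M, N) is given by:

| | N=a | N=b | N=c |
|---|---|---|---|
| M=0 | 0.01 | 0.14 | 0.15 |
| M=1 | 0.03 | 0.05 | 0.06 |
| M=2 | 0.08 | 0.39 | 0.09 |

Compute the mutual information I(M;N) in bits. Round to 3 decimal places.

Marginals: p(M) = (0.3000, 0.1400, 0.5600), p(N) = (0.1200, 0.5800, 0.3000).
I(M;N) = H(M) + H(N) − H(M,N).
H(M) = 1.3866, H(N) = 1.3440, H(M,N) = 2.6194.
I(M;N) = 1.3866 + 1.3440 − 2.6194 = 0.111 bits.

0.111 bits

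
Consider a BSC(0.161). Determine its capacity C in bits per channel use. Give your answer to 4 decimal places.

Binary symmetric channel: C = 1 − h₂(ε) where h₂ is the binary entropy function.
h₂(0.161) = −0.161·log₂0.161 − 0.839·log₂0.839 = 0.6367.
C = 1 − 0.6367 = 0.3633 bits per channel use.

0.3633 bits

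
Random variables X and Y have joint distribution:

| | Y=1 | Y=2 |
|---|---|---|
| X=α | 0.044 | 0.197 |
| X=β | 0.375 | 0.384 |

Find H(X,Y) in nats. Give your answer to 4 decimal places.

1.1928 nats

H(X,Y) = −Σ p(x,y)·ln p(x,y) over all 4 cells.
  cell (α,1): −0.044·ln0.044 = 0.13744
  cell (α,2): −0.197·ln0.197 = 0.32004
  cell (β,1): −0.375·ln0.375 = 0.36781
  cell (β,2): −0.384·ln0.384 = 0.36753
Sum = 1.1928 nats.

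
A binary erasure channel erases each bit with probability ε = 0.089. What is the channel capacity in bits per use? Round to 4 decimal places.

Binary erasure channel: capacity C = 1 − ε.
C = 1 − 0.089 = 0.9110 bits per channel use.

0.9110 bits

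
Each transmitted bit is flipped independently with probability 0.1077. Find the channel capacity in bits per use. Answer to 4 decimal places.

Binary symmetric channel: C = 1 − h₂(ε) where h₂ is the binary entropy function.
h₂(0.1077) = −0.1077·log₂0.1077 − 0.8923·log₂0.8923 = 0.4929.
C = 1 − 0.4929 = 0.5071 bits per channel use.

0.5071 bits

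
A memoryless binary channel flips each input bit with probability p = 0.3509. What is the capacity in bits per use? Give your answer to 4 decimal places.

0.0651 bits

Binary symmetric channel: C = 1 − h₂(ε) where h₂ is the binary entropy function.
h₂(0.3509) = −0.3509·log₂0.3509 − 0.6491·log₂0.6491 = 0.9349.
C = 1 − 0.9349 = 0.0651 bits per channel use.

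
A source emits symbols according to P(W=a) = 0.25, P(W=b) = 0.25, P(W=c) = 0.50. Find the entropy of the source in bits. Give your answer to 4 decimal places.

1.5000 bits

H(W) = −Σ p·log₂ p.
  −(0.25)·log₂(0.25) = 0.50000
  −(0.25)·log₂(0.25) = 0.50000
  −(0.50)·log₂(0.50) = 0.50000
Sum: 0.50000 + 0.50000 + 0.50000 = 1.5000 bits.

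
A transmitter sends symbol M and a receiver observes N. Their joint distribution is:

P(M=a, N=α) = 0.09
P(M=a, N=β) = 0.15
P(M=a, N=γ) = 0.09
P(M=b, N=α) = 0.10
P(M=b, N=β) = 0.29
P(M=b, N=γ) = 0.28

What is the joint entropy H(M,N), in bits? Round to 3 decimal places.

H(M,N) = −Σ p(x,y)·log₂ p(x,y) over all 6 cells.
  cell (a,α): −0.09·log₂0.09 = 0.3127
  cell (a,β): −0.15·log₂0.15 = 0.4105
  cell (a,γ): −0.09·log₂0.09 = 0.3127
  cell (b,α): −0.10·log₂0.10 = 0.3322
  cell (b,β): −0.29·log₂0.29 = 0.5179
  cell (b,γ): −0.28·log₂0.28 = 0.5142
Sum = 2.400 bits.

2.400 bits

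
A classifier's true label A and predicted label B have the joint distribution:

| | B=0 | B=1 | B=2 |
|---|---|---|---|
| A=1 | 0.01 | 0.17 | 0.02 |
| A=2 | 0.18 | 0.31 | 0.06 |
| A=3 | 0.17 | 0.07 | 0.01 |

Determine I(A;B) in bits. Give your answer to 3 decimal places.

0.160 bits

Marginals: p(A) = (0.2000, 0.5500, 0.2500), p(B) = (0.3600, 0.5500, 0.0900).
I(A;B) = Σ p(x,y)·log₂[p(x,y)/(p(x)p(y))].
  (1,0): 0.01·log₂(0.1389) = -0.0285
  (1,1): 0.17·log₂(1.5455) = 0.1068
  (1,2): 0.02·log₂(1.1111) = 0.0030
  (2,0): 0.18·log₂(0.9091) = -0.0248
  (2,1): 0.31·log₂(1.0248) = 0.0110
  (2,2): 0.06·log₂(1.2121) = 0.0167
  (3,0): 0.17·log₂(1.8889) = 0.1560
  (3,1): 0.07·log₂(0.5091) = -0.0682
  (3,2): 0.01·log₂(0.4444) = -0.0117
Sum = 0.160 bits.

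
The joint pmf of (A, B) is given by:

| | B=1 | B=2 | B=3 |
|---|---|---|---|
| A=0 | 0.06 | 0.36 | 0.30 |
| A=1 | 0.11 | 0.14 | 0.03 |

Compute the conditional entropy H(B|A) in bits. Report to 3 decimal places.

1.339 bits

Marginals: p(A) = (0.7200, 0.2800), p(B) = (0.1700, 0.5000, 0.3300).
H(B|A) = Σ p(A) · H(B|A=·).
  A=0: p=0.7200, H(B|A=0) = 1.3250
  A=1: p=0.2800, H(B|A=1) = 1.3748
Weighted sum = 1.339 bits.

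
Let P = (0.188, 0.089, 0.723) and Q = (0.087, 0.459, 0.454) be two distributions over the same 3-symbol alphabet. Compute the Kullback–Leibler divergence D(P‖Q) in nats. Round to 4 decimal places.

D(P‖Q) = Σ p·ln(p/q).
  0.188·ln(0.188/0.087) = 0.14486
  0.089·ln(0.089/0.459) = -0.14600
  0.723·ln(0.723/0.454) = 0.33642
D(P‖Q) = 0.3353 nats.

0.3353 nats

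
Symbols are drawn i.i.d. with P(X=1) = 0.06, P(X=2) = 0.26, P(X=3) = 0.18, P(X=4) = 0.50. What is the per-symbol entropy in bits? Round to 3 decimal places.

H(X) = −Σ p·log₂ p.
  −(0.06)·log₂(0.06) = 0.2435
  −(0.26)·log₂(0.26) = 0.5053
  −(0.18)·log₂(0.18) = 0.4453
  −(0.50)·log₂(0.50) = 0.5000
Sum: 0.2435 + 0.5053 + 0.4453 + 0.5000 = 1.694 bits.

1.694 bits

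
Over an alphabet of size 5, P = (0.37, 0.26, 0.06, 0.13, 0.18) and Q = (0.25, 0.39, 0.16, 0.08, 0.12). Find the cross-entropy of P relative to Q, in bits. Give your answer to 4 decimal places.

H(P,Q) = −Σ p·log₂ q.
  −0.37·log₂(0.25) = 0.74000
  −0.26·log₂(0.39) = 0.35320
  −0.06·log₂(0.16) = 0.15863
  −0.13·log₂(0.08) = 0.47370
  −0.18·log₂(0.12) = 0.55060
H(P,Q) = 2.2761 bits.

2.2761 bits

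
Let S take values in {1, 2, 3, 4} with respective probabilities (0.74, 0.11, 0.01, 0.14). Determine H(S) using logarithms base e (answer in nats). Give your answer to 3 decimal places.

H(S) = −Σ p·ln p.
  −(0.74)·ln(0.74) = 0.2228
  −(0.11)·ln(0.11) = 0.2428
  −(0.01)·ln(0.01) = 0.0461
  −(0.14)·ln(0.14) = 0.2753
Sum: 0.2228 + 0.2428 + 0.0461 + 0.2753 = 0.787 nats.

0.787 nats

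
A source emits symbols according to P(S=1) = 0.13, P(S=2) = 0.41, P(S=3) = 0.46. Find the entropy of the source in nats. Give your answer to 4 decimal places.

0.9880 nats

H(S) = −Σ p·ln p.
  −(0.13)·ln(0.13) = 0.26523
  −(0.41)·ln(0.41) = 0.36556
  −(0.46)·ln(0.46) = 0.35720
Sum: 0.26523 + 0.36556 + 0.35720 = 0.9880 nats.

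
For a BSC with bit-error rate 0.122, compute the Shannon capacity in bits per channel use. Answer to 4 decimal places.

Binary symmetric channel: C = 1 − h₂(ε) where h₂ is the binary entropy function.
h₂(0.122) = −0.122·log₂0.122 − 0.878·log₂0.878 = 0.5351.
C = 1 − 0.5351 = 0.4649 bits per channel use.

0.4649 bits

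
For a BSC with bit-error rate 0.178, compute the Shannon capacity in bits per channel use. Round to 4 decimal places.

0.3243 bits

Binary symmetric channel: C = 1 − h₂(ε) where h₂ is the binary entropy function.
h₂(0.178) = −0.178·log₂0.178 − 0.822·log₂0.822 = 0.6757.
C = 1 − 0.6757 = 0.3243 bits per channel use.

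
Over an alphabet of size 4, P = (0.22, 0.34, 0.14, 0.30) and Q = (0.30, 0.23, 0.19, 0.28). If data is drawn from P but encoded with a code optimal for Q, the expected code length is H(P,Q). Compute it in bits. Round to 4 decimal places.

1.9894 bits

H(P,Q) = −Σ p·log₂ q.
  −0.22·log₂(0.30) = 0.38213
  −0.34·log₂(0.23) = 0.72090
  −0.14·log₂(0.19) = 0.33543
  −0.30·log₂(0.28) = 0.55095
H(P,Q) = 1.9894 bits.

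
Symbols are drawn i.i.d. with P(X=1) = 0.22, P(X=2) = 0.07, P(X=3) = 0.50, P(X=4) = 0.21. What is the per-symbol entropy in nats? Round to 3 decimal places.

1.194 nats

H(X) = −Σ p·ln p.
  −(0.22)·ln(0.22) = 0.3331
  −(0.07)·ln(0.07) = 0.1861
  −(0.50)·ln(0.50) = 0.3466
  −(0.21)·ln(0.21) = 0.3277
Sum: 0.3331 + 0.1861 + 0.3466 + 0.3277 = 1.194 nats.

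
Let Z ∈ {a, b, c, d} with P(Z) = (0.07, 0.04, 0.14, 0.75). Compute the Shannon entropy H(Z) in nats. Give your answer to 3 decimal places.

0.806 nats

H(Z) = −Σ p·ln p.
  −(0.07)·ln(0.07) = 0.1861
  −(0.04)·ln(0.04) = 0.1288
  −(0.14)·ln(0.14) = 0.2753
  −(0.75)·ln(0.75) = 0.2158
Sum: 0.1861 + 0.1288 + 0.2753 + 0.2158 = 0.806 nats.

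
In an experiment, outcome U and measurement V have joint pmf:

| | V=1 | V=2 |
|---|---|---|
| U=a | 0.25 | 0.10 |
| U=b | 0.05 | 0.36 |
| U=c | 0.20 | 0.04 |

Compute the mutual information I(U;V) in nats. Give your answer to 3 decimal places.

0.224 nats

Marginals: p(U) = (0.3500, 0.4100, 0.2400), p(V) = (0.5000, 0.5000).
I(U;V) = H(U) + H(V) − H(U,V).
H(U) = 1.0755, H(V) = 0.6931, H(U,V) = 1.5451.
I(U;V) = 1.0755 + 0.6931 − 1.5451 = 0.224 nats.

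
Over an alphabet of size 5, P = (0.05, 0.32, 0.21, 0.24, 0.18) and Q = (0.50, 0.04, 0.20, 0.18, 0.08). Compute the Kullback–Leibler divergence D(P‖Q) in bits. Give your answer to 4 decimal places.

D(P‖Q) = Σ p·log₂(p/q).
  0.05·log₂(0.05/0.50) = -0.16610
  0.32·log₂(0.32/0.04) = 0.96000
  0.21·log₂(0.21/0.20) = 0.01478
  0.24·log₂(0.24/0.18) = 0.09961
  0.18·log₂(0.18/0.08) = 0.21059
D(P‖Q) = 1.1189 bits.

1.1189 bits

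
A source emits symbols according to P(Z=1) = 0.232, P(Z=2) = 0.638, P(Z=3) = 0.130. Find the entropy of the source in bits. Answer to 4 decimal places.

1.2853 bits

H(Z) = −Σ p·log₂ p.
  −(0.232)·log₂(0.232) = 0.48901
  −(0.638)·log₂(0.638) = 0.41366
  −(0.130)·log₂(0.130) = 0.38264
Sum: 0.48901 + 0.41366 + 0.38264 = 1.2853 bits.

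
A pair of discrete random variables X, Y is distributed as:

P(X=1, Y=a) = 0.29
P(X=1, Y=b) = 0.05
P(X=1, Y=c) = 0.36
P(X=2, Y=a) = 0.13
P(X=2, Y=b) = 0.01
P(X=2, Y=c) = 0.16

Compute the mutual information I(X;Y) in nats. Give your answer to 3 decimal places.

Marginals: p(X) = (0.7000, 0.3000), p(Y) = (0.4200, 0.0600, 0.5200).
I(X;Y) = Σ p(x,y)·ln[p(x,y)/(p(x)p(y))].
  (1,a): 0.29·ln(0.9864) = -0.0040
  (1,b): 0.05·ln(1.1905) = 0.0087
  (1,c): 0.36·ln(0.9890) = -0.0040
  (2,a): 0.13·ln(1.0317) = 0.0041
  (2,b): 0.01·ln(0.5556) = -0.0059
  (2,c): 0.16·ln(1.0256) = 0.0041
Sum = 0.003 nats.

0.003 nats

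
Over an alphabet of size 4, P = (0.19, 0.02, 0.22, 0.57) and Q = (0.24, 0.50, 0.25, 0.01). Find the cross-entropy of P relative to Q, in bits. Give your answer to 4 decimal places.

4.6382 bits

H(P,Q) = −Σ p·log₂ q.
  −0.19·log₂(0.24) = 0.39119
  −0.02·log₂(0.50) = 0.02000
  −0.22·log₂(0.25) = 0.44000
  −0.57·log₂(0.01) = 3.78700
H(P,Q) = 4.6382 bits.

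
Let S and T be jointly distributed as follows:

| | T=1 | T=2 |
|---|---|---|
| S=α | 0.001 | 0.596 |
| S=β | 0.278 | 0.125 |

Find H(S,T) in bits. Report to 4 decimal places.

1.3434 bits

H(S,T) = −Σ p(x,y)·log₂ p(x,y) over all 4 cells.
  cell (α,1): −0.001·log₂0.001 = 0.00997
  cell (α,2): −0.596·log₂0.596 = 0.44498
  cell (β,1): −0.278·log₂0.278 = 0.51342
  cell (β,2): −0.125·log₂0.125 = 0.37500
Sum = 1.3434 bits.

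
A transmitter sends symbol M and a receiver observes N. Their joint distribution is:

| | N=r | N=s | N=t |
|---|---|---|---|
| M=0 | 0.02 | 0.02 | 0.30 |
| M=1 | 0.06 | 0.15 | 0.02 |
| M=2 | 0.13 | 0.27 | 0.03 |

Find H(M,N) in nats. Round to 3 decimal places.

H(M,N) = −Σ p(x,y)·ln p(x,y) over all 9 cells.
  cell (0,r): −0.02·ln0.02 = 0.0782
  cell (0,s): −0.02·ln0.02 = 0.0782
  cell (0,t): −0.30·ln0.30 = 0.3612
  cell (1,r): −0.06·ln0.06 = 0.1688
  cell (1,s): −0.15·ln0.15 = 0.2846
  cell (1,t): −0.02·ln0.02 = 0.0782
  cell (2,r): −0.13·ln0.13 = 0.2652
  cell (2,s): −0.27·ln0.27 = 0.3535
  cell (2,t): −0.03·ln0.03 = 0.1052
Sum = 1.773 nats.

1.773 nats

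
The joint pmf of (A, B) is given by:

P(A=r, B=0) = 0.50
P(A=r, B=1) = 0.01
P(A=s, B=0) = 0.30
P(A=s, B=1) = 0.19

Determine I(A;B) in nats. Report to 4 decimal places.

0.1240 nats

Marginals: p(A) = (0.5100, 0.4900), p(B) = (0.8000, 0.2000).
I(A;B) = Σ p(x,y)·ln[p(x,y)/(p(x)p(y))].
  (r,0): 0.50·ln(1.2255) = 0.10167
  (r,1): 0.01·ln(0.0980) = -0.02322
  (s,0): 0.30·ln(0.7653) = -0.08024
  (s,1): 0.19·ln(1.9388) = 0.12579
Sum = 0.1240 nats.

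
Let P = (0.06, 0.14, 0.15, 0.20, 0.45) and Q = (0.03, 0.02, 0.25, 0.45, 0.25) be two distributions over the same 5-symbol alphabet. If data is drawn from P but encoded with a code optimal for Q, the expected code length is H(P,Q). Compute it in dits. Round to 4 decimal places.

H(P,Q) = −Σ p·log₁₀ q.
  −0.06·log₁₀(0.03) = 0.09137
  −0.14·log₁₀(0.02) = 0.23786
  −0.15·log₁₀(0.25) = 0.09031
  −0.20·log₁₀(0.45) = 0.06936
  −0.45·log₁₀(0.25) = 0.27093
H(P,Q) = 0.7598 dits.

0.7598 dits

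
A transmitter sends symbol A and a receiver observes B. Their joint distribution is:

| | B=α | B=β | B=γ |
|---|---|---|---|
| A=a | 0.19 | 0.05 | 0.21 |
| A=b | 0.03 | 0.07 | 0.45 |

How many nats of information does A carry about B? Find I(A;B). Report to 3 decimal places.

Marginals: p(A) = (0.4500, 0.5500), p(B) = (0.2200, 0.1200, 0.6600).
I(A;B) = H(A) + H(B) − H(A,B).
H(A) = 0.6881, H(B) = 0.8618, H(A,B) = 1.4437.
I(A;B) = 0.6881 + 0.8618 − 1.4437 = 0.106 nats.

0.106 nats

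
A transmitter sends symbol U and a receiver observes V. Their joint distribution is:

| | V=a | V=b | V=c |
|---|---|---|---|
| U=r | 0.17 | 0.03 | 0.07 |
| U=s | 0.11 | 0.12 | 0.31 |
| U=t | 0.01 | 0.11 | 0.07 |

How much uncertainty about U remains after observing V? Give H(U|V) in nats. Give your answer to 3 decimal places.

Marginals: p(U) = (0.2700, 0.5400, 0.1900), p(V) = (0.2900, 0.2600, 0.4500).
H(U|V) = Σ p(V) · H(U|V=·).
  V=a: p=0.2900, H(U|V=a) = 0.7969
  V=b: p=0.2600, H(U|V=b) = 0.9700
  V=c: p=0.4500, H(U|V=c) = 0.8356
Weighted sum = 0.859 nats.

0.859 nats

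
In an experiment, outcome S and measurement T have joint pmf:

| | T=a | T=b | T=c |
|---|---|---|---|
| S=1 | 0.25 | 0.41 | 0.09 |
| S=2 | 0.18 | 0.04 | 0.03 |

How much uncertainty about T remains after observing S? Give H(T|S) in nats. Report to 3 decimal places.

0.909 nats

Marginals: p(S) = (0.7500, 0.2500), p(T) = (0.4300, 0.4500, 0.1200).
H(T|S) = Σ p(S) · H(T|S=·).
  S=1: p=0.7500, H(T|S=1) = 0.9508
  S=2: p=0.2500, H(T|S=2) = 0.7842
Weighted sum = 0.909 nats.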